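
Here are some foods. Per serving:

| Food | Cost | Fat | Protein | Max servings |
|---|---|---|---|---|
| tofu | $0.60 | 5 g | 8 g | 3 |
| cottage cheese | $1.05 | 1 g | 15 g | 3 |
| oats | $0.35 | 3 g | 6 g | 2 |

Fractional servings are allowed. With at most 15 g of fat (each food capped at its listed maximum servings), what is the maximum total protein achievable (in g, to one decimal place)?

66.6 g

Protein per g fat: cottage cheese 15, oats 2, tofu 1.6.
Take 3 servings of cottage cheese: uses 3 g fat, +45.0 g protein (running total 45.0 g).
Take 2 servings of oats: uses 6 g fat, +12.0 g protein (running total 57.0 g).
Take 1.2 servings of tofu: uses 6 g fat, +9.6 g protein (running total 66.6 g).
Greedy by best ratio exhausts the fat allowance optimally: 66.6 g.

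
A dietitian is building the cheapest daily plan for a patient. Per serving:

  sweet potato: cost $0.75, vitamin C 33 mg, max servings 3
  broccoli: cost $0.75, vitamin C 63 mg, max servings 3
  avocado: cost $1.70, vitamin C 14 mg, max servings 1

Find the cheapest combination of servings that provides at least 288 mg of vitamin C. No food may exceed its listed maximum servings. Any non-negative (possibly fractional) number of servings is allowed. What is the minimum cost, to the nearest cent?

Cost per mg of vitamin C: broccoli $0.0119, sweet potato $0.0227, avocado $0.1214.
Take 3 servings of broccoli: +189.0 mg vitamin C for $2.25 (total $2.25, still need 99.0 mg).
Take 3 servings of sweet potato: +99.0 mg vitamin C for $2.25 (total $4.50, still need 0.0 mg).
Filling from the cheapest source first is optimal under one linear minimum: $4.50.

$4.50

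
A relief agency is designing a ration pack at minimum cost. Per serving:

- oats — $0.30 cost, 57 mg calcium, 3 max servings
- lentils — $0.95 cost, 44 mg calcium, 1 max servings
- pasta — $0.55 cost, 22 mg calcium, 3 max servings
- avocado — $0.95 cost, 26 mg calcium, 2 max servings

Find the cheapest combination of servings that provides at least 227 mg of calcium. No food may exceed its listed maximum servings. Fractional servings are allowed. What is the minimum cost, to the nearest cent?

Cost per mg of calcium: oats $0.0053, lentils $0.0216, pasta $0.0250, avocado $0.0365.
Take 3 servings of oats: +171.0 mg calcium for $0.90 (total $0.90, still need 56.0 mg).
Take 1 serving of lentils: +44.0 mg calcium for $0.95 (total $1.85, still need 12.0 mg).
Take 0.5455 servings of pasta: +12.0 mg calcium for $0.30 (total $2.15, still need 0.0 mg).
Greedy by cheapest-per-mg is optimal for a single linear constraint, so the minimum cost is $2.15.

$2.15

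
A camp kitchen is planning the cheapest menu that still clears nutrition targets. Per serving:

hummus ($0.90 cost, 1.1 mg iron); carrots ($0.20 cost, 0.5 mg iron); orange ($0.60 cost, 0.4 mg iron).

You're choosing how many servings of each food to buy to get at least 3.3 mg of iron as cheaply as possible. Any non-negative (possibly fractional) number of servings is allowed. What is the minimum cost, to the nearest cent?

Cost per mg of iron: carrots $0.4000, hummus $0.8182, orange $1.5000.
With no serving limits, use only carrots: 3.3 mg / 0.5 mg = 6.6 servings × $0.20 = $1.32.

$1.32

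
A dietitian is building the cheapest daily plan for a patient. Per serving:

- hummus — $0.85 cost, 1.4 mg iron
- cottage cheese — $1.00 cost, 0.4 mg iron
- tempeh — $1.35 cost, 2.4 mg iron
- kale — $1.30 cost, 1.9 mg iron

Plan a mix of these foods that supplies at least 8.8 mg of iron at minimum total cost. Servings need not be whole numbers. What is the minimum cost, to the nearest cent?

$4.95

Cost per mg of iron: tempeh $0.5625, hummus $0.6071, kale $0.6842, cottage cheese $2.5000.
With no serving limits, use only tempeh: 8.8 mg / 2.4 mg = 3.667 servings × $1.35 = $4.95.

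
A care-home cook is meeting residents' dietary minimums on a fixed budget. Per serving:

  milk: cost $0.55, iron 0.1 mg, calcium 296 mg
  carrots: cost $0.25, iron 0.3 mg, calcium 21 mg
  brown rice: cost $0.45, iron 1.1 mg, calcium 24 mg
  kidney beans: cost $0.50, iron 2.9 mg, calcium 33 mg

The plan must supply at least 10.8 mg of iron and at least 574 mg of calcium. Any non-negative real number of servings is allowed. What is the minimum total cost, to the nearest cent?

milk only: max(10.8/0.1, 574/296) = 108 servings → $59.40.
carrots only: max(10.8/0.3, 574/21) = 36 servings → $9.00.
brown rice only: max(10.8/1.1, 574/24) = 23.92 servings → $10.76.
kidney beans only: max(10.8/2.9, 574/33) = 17.39 servings → $8.70.
milk + carrots: intersection lies outside the first quadrant.
milk + brown rice with both tight: 1.152 servings and 9.713 servings → $5.00.
milk + kidney beans with both tight: 1.53 servings and 3.671 servings → $2.68.
carrots + brown rice with both tight: 23.41 servings and 3.434 servings → $7.40.
carrots + kidney beans with both tight: 25.65 servings and 1.071 servings → $6.95.
brown rice + kidney beans: intersection lies outside the first quadrant.
The minimum over all feasible corners is $2.68.

$2.68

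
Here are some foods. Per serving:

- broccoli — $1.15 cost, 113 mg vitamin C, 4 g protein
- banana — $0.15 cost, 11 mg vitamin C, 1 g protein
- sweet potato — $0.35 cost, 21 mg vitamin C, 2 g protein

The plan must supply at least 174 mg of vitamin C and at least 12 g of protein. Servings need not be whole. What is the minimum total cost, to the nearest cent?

broccoli only: max(174/113, 12/4) = 3 servings → $3.45.
banana only: max(174/11, 12/1) = 15.82 servings → $2.37.
sweet potato only: max(174/21, 12/2) = 8.286 servings → $2.90.
broccoli + banana with both tight: 0.6087 servings and 9.565 servings → $2.13.
broccoli + sweet potato with both tight: 0.6761 servings and 4.648 servings → $2.40.
banana + sweet potato with both targets exact would need a negative amount; discard.
Cheapest feasible corner: $2.13.

$2.13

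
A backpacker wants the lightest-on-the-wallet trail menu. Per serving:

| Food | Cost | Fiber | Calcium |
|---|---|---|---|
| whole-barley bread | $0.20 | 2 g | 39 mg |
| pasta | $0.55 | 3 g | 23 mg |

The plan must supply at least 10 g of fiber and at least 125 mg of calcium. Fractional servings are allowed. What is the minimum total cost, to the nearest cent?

$1.00

whole-barley bread only: max(10/2, 125/39) = 5 servings → $1.00.
pasta only: max(10/3, 125/23) = 5.435 servings → $2.99.
whole-barley bread + pasta with both tight: 2.042 servings and 1.972 servings → $1.49.
The minimum over all feasible corners is $1.00.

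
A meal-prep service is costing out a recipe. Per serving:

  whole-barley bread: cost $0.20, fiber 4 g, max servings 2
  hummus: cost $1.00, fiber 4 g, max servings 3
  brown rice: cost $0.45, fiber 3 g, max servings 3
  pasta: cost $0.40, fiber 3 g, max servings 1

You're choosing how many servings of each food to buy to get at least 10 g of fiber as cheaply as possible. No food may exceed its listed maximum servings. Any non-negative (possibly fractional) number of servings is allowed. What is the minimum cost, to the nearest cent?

Cost per g of fiber: whole-barley bread $0.0500, pasta $0.1333, brown rice $0.1500, hummus $0.2500.
Take 2 servings of whole-barley bread: +8.0 g fiber for $0.40 (total $0.40, still need 2.0 g).
Take 0.6667 servings of pasta: +2.0 g fiber for $0.27 (total $0.67, still need 0.0 g).
Greedy by cheapest-per-g is optimal for a single linear constraint, so the minimum cost is $0.67.

$0.67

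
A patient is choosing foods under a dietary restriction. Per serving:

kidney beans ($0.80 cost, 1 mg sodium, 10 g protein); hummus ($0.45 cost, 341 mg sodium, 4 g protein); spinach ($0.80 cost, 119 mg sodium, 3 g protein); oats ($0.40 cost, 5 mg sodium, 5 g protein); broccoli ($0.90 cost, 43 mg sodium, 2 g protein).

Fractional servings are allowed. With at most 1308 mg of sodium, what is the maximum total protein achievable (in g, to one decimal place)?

13080.0 g

Protein per mg sodium: kidney beans 10, oats 1, broccoli 0.04651, spinach 0.02521, hummus 0.01173.
With no serving limits, spend the whole sodium allowance on kidney beans: 1308 mg / 1 mg × 10 g = 13080.0 g.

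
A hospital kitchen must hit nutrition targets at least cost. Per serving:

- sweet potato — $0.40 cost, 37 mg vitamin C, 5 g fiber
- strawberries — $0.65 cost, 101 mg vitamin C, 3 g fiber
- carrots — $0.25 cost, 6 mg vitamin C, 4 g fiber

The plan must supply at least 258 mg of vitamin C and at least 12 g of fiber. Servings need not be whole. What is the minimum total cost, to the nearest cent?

$1.84

sweet potato only: max(258/37, 12/5) = 6.973 servings → $2.79.
strawberries only: max(258/101, 12/3) = 4 servings → $2.60.
carrots only: max(258/6, 12/4) = 43 servings → $10.75.
sweet potato + strawberries with both tight: 1.112 servings and 2.147 servings → $1.84.
sweet potato + carrots: the both-tight solution has a negative serving — not a feasible corner.
strawberries + carrots with both tight: 2.487 servings and 1.135 servings → $1.90.
So the least-cost plan costs $1.84.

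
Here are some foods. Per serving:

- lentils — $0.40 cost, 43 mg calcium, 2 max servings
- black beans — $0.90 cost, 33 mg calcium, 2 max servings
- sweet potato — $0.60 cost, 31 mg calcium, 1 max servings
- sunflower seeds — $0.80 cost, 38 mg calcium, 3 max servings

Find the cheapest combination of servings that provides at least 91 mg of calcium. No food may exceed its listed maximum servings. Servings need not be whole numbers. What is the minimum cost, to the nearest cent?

Cost per mg of calcium: lentils $0.0093, sweet potato $0.0194, sunflower seeds $0.0211, black beans $0.0273.
Take 2 servings of lentils: +86.0 mg calcium for $0.80 (total $0.80, still need 5.0 mg).
Take 0.1613 servings of sweet potato: +5.0 mg calcium for $0.10 (total $0.90, still need 0.0 mg).
Greedy by cheapest-per-mg is optimal for a single linear constraint, so the minimum cost is $0.90.

$0.90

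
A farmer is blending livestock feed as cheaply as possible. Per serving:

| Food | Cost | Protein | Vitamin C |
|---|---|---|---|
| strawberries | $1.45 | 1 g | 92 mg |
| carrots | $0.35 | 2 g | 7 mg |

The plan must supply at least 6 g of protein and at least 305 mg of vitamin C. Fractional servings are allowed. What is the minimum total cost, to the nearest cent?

$5.14

Minimising a linear cost over {protein ≥ 6, vitamin C ≥ 305, servings ≥ 0} — the optimum is at a vertex, using one or two foods.
strawberries only: max(6/1, 305/92) = 6 servings → $8.70.
carrots only: max(6/2, 305/7) = 43.57 servings → $15.25.
strawberries + carrots with both tight: 3.209 servings and 1.395 servings → $5.14.
The minimum over all feasible corners is $5.14.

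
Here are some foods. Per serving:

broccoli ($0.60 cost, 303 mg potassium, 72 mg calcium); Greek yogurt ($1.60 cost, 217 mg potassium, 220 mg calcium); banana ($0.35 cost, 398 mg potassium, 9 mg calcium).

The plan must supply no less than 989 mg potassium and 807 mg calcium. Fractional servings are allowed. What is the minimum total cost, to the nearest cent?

$5.93

broccoli only: max(989/303, 807/72) = 11.21 servings → $6.72.
Greek yogurt only: max(989/217, 807/220) = 4.558 servings → $7.29.
banana only: max(989/398, 807/9) = 89.67 servings → $31.38.
broccoli + Greek yogurt with both tight: 0.832 servings and 3.396 servings → $5.93.
broccoli + banana: intersection lies outside the first quadrant.
Greek yogurt + banana with both tight: 3.648 servings and 0.496 servings → $6.01.
So the least-cost plan costs $5.93.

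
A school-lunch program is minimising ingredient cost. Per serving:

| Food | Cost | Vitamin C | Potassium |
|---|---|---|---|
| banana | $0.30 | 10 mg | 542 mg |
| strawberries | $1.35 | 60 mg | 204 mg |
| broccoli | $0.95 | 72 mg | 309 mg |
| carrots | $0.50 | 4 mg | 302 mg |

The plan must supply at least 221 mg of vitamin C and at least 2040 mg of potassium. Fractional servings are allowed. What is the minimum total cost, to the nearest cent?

$3.28

banana only: max(221/10, 2040/542) = 22.1 servings → $6.63.
strawberries only: max(221/60, 2040/204) = 10 servings → $13.50.
broccoli only: max(221/72, 2040/309) = 6.602 servings → $6.27.
carrots only: max(221/4, 2040/302) = 55.25 servings → $27.62.
banana + strawberries with both tight: 2.537 servings and 3.261 servings → $5.16.
banana + broccoli with both tight: 2.187 servings and 2.766 servings → $3.28.
banana + carrots: intersection lies outside the first quadrant.
strawberries + broccoli: intersection lies outside the first quadrant.
strawberries + carrots with both tight: 3.385 servings and 4.468 servings → $6.80.
broccoli + carrots with both tight: 2.857 servings and 3.832 servings → $4.63.
The minimum over all feasible corners is $3.28.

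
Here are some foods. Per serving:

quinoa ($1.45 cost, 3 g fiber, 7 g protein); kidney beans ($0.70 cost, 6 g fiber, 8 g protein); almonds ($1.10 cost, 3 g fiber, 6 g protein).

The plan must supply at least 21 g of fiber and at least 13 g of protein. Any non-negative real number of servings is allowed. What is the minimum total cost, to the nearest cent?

$2.45

This is a tiny linear program; its minimum lies at a vertex of the feasible set. List the vertices and price them.
quinoa only: max(21/3, 13/7) = 7 servings → $10.15.
kidney beans only: max(21/6, 13/8) = 3.5 servings → $2.45.
almonds only: max(21/3, 13/6) = 7 servings → $7.70.
quinoa + kidney beans: intersection lies outside the first quadrant.
quinoa + almonds: the both-tight solution has a negative serving — not a feasible corner.
kidney beans + almonds: intersection lies outside the first quadrant.
Cheapest feasible corner: $2.45.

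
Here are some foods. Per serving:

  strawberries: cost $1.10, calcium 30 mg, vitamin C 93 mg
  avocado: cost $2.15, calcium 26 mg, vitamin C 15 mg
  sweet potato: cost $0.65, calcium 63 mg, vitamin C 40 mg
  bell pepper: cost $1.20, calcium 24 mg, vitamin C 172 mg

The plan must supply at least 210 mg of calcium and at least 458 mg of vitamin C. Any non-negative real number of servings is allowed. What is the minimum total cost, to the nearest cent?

$4.14

strawberries only: max(210/30, 458/93) = 7 servings → $7.70.
avocado only: max(210/26, 458/15) = 30.53 servings → $65.65.
sweet potato only: max(210/63, 458/40) = 11.45 servings → $7.44.
bell pepper only: max(210/24, 458/172) = 8.75 servings → $10.50.
strawberries + avocado with both tight: 4.45 servings and 2.942 servings → $11.22.
strawberries + sweet potato with both tight: 4.39 servings and 1.243 servings → $5.64.
strawberries + bell pepper with both targets exact would need a negative amount; discard.
avocado + sweet potato: intersection lies outside the first quadrant.
avocado + bell pepper with both tight: 6.111 servings and 2.13 servings → $15.69.
sweet potato + bell pepper with both tight: 2.544 servings and 2.071 servings → $4.14.
Cheapest feasible corner: $4.14.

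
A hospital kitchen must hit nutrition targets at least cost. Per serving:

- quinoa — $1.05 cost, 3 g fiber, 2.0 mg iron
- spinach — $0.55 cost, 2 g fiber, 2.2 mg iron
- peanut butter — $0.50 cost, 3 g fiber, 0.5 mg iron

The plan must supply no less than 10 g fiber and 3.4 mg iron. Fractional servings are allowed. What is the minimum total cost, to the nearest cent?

Two binding constraints pin down two serving amounts, so the optimal mix uses at most two foods. The candidates are each food alone (scaled to the tighter of fiber/iron) and each pair with both constraints tight.
quinoa only: max(10/3, 3.4/2.0) = 3.333 servings → $3.50.
spinach only: max(10/2, 3.4/2.2) = 5 servings → $2.75.
peanut butter only: max(10/3, 3.4/0.5) = 6.8 servings → $3.40.
quinoa + spinach with both targets exact would need a negative amount; discard.
quinoa + peanut butter with both tight: 1.156 servings and 2.178 servings → $2.30.
spinach + peanut butter with both tight: 0.9286 servings and 2.714 servings → $1.87.
The minimum over all feasible corners is $1.87.

$1.87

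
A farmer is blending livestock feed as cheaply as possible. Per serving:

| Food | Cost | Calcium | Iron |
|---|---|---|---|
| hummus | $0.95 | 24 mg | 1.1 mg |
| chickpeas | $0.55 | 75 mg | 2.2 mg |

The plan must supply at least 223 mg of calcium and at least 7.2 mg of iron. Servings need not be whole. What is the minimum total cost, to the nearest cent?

Check every corner: each single food scaled to meet both minima, and each pair solved so both constraints bind.
hummus only: max(223/24, 7.2/1.1) = 9.292 servings → $8.83.
chickpeas only: max(223/75, 7.2/2.2) = 3.273 servings → $1.80.
hummus + chickpeas with both tight: 1.663 servings and 2.441 servings → $2.92.
Cheapest feasible corner: $1.80.

$1.80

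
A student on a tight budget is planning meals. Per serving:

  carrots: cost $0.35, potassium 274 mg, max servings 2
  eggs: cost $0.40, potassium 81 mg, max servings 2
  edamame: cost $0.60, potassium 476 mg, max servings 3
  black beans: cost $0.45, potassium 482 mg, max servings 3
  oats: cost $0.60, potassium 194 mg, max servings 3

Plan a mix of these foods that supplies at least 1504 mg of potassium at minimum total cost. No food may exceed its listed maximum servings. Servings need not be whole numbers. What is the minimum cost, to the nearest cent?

$1.42

Cost per mg of potassium: black beans $0.0009, edamame $0.0013, carrots $0.0013, oats $0.0031, eggs $0.0049.
Take 3 servings of black beans: +1446.0 mg potassium for $1.35 (total $1.35, still need 58.0 mg).
Take 0.1218 servings of edamame: +58.0 mg potassium for $0.07 (total $1.42, still need 0.0 mg).
Filling from the cheapest source first is optimal under one linear minimum: $1.42.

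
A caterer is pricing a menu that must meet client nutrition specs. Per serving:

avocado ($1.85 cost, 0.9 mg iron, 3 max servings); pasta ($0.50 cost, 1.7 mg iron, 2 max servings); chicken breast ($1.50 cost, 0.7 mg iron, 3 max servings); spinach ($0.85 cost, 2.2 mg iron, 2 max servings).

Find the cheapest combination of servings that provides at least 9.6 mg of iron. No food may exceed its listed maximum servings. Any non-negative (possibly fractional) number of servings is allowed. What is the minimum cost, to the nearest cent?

Cost per mg of iron: pasta $0.2941, spinach $0.3864, avocado $2.0556, chicken breast $2.1429.
Take 2 servings of pasta: +3.4 mg iron for $1.00 (total $1.00, still need 6.2 mg).
Take 2 servings of spinach: +4.4 mg iron for $1.70 (total $2.70, still need 1.8 mg).
Take 2 servings of avocado: +1.8 mg iron for $3.70 (total $6.40, still need 0.0 mg).
Filling from the cheapest source first is optimal under one linear minimum: $6.40.

$6.40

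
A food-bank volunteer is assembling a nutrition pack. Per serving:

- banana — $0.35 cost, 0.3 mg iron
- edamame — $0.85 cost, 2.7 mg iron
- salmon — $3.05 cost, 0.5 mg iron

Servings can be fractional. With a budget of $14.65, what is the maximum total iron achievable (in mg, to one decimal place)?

46.5 mg

Iron per dollar: edamame 3.176, banana 0.8571, salmon 0.1639.
With no serving limits, spend the whole cost allowance on edamame: $14.65 / $0.85 × 2.7 mg = 46.5 mg.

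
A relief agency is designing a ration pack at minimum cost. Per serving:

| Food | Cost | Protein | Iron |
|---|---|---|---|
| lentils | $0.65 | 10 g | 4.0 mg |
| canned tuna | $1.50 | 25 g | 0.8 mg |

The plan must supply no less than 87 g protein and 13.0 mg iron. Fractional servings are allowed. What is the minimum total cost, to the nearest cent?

$5.36

Two binding constraints pin down two serving amounts, so the optimal mix uses at most two foods. The candidates are each food alone (scaled to the tighter of protein/iron) and each pair with both constraints tight.
lentils only: max(87/10, 13.0/4.0) = 8.7 servings → $5.66.
canned tuna only: max(87/25, 13.0/0.8) = 16.25 servings → $24.38.
lentils + canned tuna with both tight: 2.776 servings and 2.37 servings → $5.36.
The minimum over all feasible corners is $5.36.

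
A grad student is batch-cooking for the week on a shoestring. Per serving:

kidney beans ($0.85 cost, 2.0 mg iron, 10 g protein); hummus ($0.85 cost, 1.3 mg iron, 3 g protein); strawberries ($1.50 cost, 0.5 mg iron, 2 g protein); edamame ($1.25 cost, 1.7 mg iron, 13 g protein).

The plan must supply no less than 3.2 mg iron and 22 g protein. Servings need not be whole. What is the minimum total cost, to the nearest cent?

$1.87

A basic optimal solution has at most two foods positive. Try each food alone and each pair with both targets met exactly.
kidney beans only: max(3.2/2.0, 22/10) = 2.2 servings → $1.87.
hummus only: max(3.2/1.3, 22/3) = 7.333 servings → $6.23.
strawberries only: max(3.2/0.5, 22/2) = 11 servings → $16.50.
edamame only: max(3.2/1.7, 22/13) = 1.882 servings → $2.35.
kidney beans + hummus with both targets exact would need a negative amount; discard.
kidney beans + strawberries: the both-tight solution has a negative serving — not a feasible corner.
kidney beans + edamame with both tight: 0.4667 servings and 1.333 servings → $2.06.
hummus + strawberries: the both-tight solution has a negative serving — not a feasible corner.
hummus + edamame with both tight: 0.3559 servings and 1.61 servings → $2.32.
strawberries + edamame with both tight: 1.355 servings and 1.484 servings → $3.89.
The minimum over all feasible corners is $1.87.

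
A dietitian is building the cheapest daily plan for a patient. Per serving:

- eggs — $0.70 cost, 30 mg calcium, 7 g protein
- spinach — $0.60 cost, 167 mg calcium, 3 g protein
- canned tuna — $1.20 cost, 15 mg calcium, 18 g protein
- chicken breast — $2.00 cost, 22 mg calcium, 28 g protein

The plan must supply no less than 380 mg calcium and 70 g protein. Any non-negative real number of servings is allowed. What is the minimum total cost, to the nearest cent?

$5.45

Two binding constraints pin down two serving amounts, so the optimal mix uses at most two foods. The candidates are each food alone (scaled to the tighter of calcium/protein) and each pair with both constraints tight.
eggs only: max(380/30, 70/7) = 12.67 servings → $8.87.
spinach only: max(380/167, 70/3) = 23.33 servings → $14.00.
canned tuna only: max(380/15, 70/18) = 25.33 servings → $30.40.
chicken breast only: max(380/22, 70/28) = 17.27 servings → $34.55.
eggs + spinach with both tight: 9.778 servings and 0.519 servings → $7.16.
eggs + canned tuna with both targets exact would need a negative amount; discard.
eggs + chicken breast with both targets exact would need a negative amount; discard.
spinach + canned tuna with both tight: 1.955 servings and 3.563 servings → $5.45.
spinach + chicken breast with both tight: 1.974 servings and 2.289 servings → $5.76.
canned tuna + chicken breast: intersection lies outside the first quadrant.
The minimum over all feasible corners is $5.45.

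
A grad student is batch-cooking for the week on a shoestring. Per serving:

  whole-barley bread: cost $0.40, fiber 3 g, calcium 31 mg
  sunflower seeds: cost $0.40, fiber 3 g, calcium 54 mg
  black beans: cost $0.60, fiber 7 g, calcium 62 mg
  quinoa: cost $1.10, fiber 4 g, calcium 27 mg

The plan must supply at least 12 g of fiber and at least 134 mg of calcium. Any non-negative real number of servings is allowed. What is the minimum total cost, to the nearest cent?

$1.17

whole-barley bread only: max(12/3, 134/31) = 4.323 servings → $1.73.
sunflower seeds only: max(12/3, 134/54) = 4 servings → $1.60.
black beans only: max(12/7, 134/62) = 2.161 servings → $1.30.
quinoa only: max(12/4, 134/27) = 4.963 servings → $5.46.
whole-barley bread + sunflower seeds with both tight: 3.565 servings and 0.4348 servings → $1.60.
whole-barley bread + black beans with both targets exact would need a negative amount; discard.
whole-barley bread + quinoa: intersection lies outside the first quadrant.
sunflower seeds + black beans with both tight: 1.01 servings and 1.281 servings → $1.17.
sunflower seeds + quinoa with both tight: 1.57 servings and 1.822 servings → $2.63.
black beans + quinoa: the both-tight solution has a negative serving — not a feasible corner.
So the least-cost plan costs $1.17.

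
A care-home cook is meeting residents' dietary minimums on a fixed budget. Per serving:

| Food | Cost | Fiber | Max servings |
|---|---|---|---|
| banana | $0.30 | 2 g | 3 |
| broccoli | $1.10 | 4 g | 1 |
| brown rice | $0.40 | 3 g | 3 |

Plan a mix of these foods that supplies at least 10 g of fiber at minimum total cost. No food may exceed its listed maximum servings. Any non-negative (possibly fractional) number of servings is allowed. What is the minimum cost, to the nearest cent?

Cost per g of fiber: brown rice $0.1333, banana $0.1500, broccoli $0.2750.
Take 3 servings of brown rice: +9.0 g fiber for $1.20 (total $1.20, still need 1.0 g).
Take 0.5 servings of banana: +1.0 g fiber for $0.15 (total $1.35, still need 0.0 g).
Greedy by cheapest-per-g is optimal for a single linear constraint, so the minimum cost is $1.35.

$1.35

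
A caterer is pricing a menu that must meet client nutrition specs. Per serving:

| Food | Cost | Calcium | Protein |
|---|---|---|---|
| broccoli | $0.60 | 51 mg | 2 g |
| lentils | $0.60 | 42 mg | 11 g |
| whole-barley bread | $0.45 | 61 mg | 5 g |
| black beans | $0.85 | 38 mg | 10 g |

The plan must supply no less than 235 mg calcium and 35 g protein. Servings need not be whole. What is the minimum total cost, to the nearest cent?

$2.34

For a min-cost LP with two ≥-constraints, a basic feasible solution has at most two positive variables.
broccoli only: max(235/51, 35/2) = 17.5 servings → $10.50.
lentils only: max(235/42, 35/11) = 5.595 servings → $3.36.
whole-barley bread only: max(235/61, 35/5) = 7 servings → $3.15.
black beans only: max(235/38, 35/10) = 6.184 servings → $5.26.
broccoli + lentils with both tight: 2.338 servings and 2.757 servings → $3.06.
broccoli + whole-barley bread with both targets exact would need a negative amount; discard.
broccoli + black beans with both tight: 2.35 servings and 3.03 servings → $3.99.
lentils + whole-barley bread with both tight: 2.082 servings and 2.419 servings → $2.34.
lentils + black beans with both targets exact would need a negative amount; discard.
whole-barley bread + black beans with both tight: 2.429 servings and 2.286 servings → $3.04.
Cheapest feasible corner: $2.34.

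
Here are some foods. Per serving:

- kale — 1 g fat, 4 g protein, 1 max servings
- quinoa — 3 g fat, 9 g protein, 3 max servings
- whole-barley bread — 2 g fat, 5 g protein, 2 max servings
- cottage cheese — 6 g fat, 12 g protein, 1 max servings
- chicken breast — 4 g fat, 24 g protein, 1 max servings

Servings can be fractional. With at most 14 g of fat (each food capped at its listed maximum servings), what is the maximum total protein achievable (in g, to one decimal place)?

Protein per g fat: chicken breast 6, kale 4, quinoa 3, whole-barley bread 2.5, cottage cheese 2.
Take 1 serving of chicken breast: uses 4 g fat, +24.0 g protein (running total 24.0 g).
Take 1 serving of kale: uses 1 g fat, +4.0 g protein (running total 28.0 g).
Take 3 servings of quinoa: uses 9 g fat, +27.0 g protein (running total 55.0 g).
Filling greedily by protein-per-g fat is optimal for one linear limit, giving 55.0 g.

55.0 g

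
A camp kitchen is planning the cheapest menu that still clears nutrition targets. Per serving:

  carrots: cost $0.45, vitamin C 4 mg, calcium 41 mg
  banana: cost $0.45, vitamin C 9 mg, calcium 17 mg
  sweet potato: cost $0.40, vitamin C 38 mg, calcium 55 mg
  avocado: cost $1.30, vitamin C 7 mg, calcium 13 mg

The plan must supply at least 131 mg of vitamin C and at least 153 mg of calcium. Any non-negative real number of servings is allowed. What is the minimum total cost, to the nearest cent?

$1.38

This is a tiny linear program; its minimum lies at a vertex of the feasible set. List the vertices and price them.
carrots only: max(131/4, 153/41) = 32.75 servings → $14.74.
banana only: max(131/9, 153/17) = 14.56 servings → $6.55.
sweet potato only: max(131/38, 153/55) = 3.447 servings → $1.38.
avocado only: max(131/7, 153/13) = 18.71 servings → $24.33.
carrots + banana: the both-tight solution has a negative serving — not a feasible corner.
carrots + sweet potato with both targets exact would need a negative amount; discard.
carrots + avocado: intersection lies outside the first quadrant.
banana + sweet potato: intersection lies outside the first quadrant.
banana + avocado with both targets exact would need a negative amount; discard.
sweet potato + avocado: the both-tight solution has a negative serving — not a feasible corner.
The minimum over all feasible corners is $1.38.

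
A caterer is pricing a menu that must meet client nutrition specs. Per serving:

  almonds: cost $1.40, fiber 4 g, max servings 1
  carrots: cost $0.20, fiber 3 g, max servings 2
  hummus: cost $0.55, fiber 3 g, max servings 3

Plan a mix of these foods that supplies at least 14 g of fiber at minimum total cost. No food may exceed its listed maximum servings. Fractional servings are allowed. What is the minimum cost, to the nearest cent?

$1.87

Cost per g of fiber: carrots $0.0667, hummus $0.1833, almonds $0.3500.
Take 2 servings of carrots: +6.0 g fiber for $0.40 (total $0.40, still need 8.0 g).
Take 2.667 servings of hummus: +8.0 g fiber for $1.47 (total $1.87, still need 0.0 g).
Filling from the cheapest source first is optimal under one linear minimum: $1.87.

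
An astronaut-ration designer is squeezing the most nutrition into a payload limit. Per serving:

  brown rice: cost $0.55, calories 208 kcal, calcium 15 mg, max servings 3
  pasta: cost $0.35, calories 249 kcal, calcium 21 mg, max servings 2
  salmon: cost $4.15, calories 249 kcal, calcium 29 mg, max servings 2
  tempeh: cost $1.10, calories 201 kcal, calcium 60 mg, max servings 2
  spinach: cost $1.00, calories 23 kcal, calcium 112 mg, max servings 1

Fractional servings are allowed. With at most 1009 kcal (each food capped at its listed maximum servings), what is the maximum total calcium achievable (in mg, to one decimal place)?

Calcium per kcal: spinach 4.87, tempeh 0.2985, salmon 0.1165, pasta 0.08434, brown rice 0.07212.
Take 1 serving of spinach: uses 23 kcal, +112.0 mg calcium (running total 112.0 mg).
Take 2 servings of tempeh: uses 402 kcal, +120.0 mg calcium (running total 232.0 mg).
Take 2 servings of salmon: uses 498 kcal, +58.0 mg calcium (running total 290.0 mg).
Take 0.3454 servings of pasta: uses 86 kcal, +7.3 mg calcium (running total 297.3 mg).
Greedy by best ratio exhausts the calories allowance optimally: 297.3 mg.

297.3 mg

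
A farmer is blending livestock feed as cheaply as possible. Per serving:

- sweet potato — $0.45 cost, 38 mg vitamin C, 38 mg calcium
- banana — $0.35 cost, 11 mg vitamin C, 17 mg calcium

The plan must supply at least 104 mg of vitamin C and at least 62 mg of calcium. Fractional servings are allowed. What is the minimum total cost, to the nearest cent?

$1.23

With two linear requirements the optimum uses one or two foods; enumerate the corners.
sweet potato only: max(104/38, 62/38) = 2.737 servings → $1.23.
banana only: max(104/11, 62/17) = 9.455 servings → $3.31.
sweet potato + banana with both targets exact would need a negative amount; discard.
So the least-cost plan costs $1.23.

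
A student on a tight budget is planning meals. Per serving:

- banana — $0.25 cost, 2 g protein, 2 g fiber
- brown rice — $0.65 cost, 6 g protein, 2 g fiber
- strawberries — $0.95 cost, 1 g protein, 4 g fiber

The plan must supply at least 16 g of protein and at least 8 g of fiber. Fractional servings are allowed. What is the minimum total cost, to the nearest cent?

$1.80

An LP optimum is at a vertex; with two nutrient constraints at most two foods are used. Check each candidate.
banana only: max(16/2, 8/2) = 8 servings → $2.00.
brown rice only: max(16/6, 8/2) = 4 servings → $2.60.
strawberries only: max(16/1, 8/4) = 16 servings → $15.20.
banana + brown rice with both tight: 2 servings and 2 servings → $1.80.
banana + strawberries: the both-tight solution has a negative serving — not a feasible corner.
brown rice + strawberries with both tight: 2.545 servings and 0.7273 servings → $2.35.
The minimum over all feasible corners is $1.80.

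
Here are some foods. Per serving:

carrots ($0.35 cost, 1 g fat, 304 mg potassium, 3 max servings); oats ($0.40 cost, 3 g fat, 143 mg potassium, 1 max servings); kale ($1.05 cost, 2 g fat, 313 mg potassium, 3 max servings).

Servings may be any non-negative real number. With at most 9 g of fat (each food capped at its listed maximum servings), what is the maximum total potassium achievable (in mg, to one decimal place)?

1851.0 mg

Potassium per g fat: carrots 304, kale 156.5, oats 47.67.
Take 3 servings of carrots: uses 3 g fat, +912.0 mg potassium (running total 912.0 mg).
Take 3 servings of kale: uses 6 g fat, +939.0 mg potassium (running total 1851.0 mg).
Filling greedily by potassium-per-g fat is optimal for one linear limit, giving 1851.0 mg.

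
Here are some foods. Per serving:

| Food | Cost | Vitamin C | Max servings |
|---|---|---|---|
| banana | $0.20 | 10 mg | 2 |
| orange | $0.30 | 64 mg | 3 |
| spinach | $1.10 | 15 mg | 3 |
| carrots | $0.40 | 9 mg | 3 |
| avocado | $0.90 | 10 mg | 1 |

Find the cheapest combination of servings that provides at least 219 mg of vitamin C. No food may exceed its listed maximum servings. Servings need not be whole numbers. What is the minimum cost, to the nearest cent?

Cost per mg of vitamin C: orange $0.0047, banana $0.0200, carrots $0.0444, spinach $0.0733, avocado $0.0900.
Take 3 servings of orange: +192.0 mg vitamin C for $0.90 (total $0.90, still need 27.0 mg).
Take 2 servings of banana: +20.0 mg vitamin C for $0.40 (total $1.30, still need 7.0 mg).
Take 0.7778 servings of carrots: +7.0 mg vitamin C for $0.31 (total $1.61, still need 0.0 mg).
Greedy by cheapest-per-mg is optimal for a single linear constraint, so the minimum cost is $1.61.

$1.61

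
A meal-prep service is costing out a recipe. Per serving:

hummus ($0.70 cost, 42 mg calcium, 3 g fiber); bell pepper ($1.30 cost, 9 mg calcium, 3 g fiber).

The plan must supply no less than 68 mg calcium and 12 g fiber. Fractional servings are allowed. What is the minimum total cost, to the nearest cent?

$2.80

This is a tiny linear program; its minimum lies at a vertex of the feasible set. List the vertices and price them.
hummus only: max(68/42, 12/3) = 4 servings → $2.80.
bell pepper only: max(68/9, 12/3) = 7.556 servings → $9.82.
hummus + bell pepper with both tight: 0.9697 servings and 3.03 servings → $4.62.
The minimum over all feasible corners is $2.80.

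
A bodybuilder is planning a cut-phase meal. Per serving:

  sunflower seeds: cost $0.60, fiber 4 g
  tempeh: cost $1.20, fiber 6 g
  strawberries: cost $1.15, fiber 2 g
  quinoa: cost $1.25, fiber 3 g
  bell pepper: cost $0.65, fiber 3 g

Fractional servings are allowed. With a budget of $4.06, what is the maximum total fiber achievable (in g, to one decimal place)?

27.1 g

Fiber per dollar: sunflower seeds 6.667, tempeh 5, bell pepper 4.615, quinoa 2.4, strawberries 1.739.
With no serving limits, spend the whole cost allowance on sunflower seeds: $4.06 / $0.60 × 4 g = 27.1 g.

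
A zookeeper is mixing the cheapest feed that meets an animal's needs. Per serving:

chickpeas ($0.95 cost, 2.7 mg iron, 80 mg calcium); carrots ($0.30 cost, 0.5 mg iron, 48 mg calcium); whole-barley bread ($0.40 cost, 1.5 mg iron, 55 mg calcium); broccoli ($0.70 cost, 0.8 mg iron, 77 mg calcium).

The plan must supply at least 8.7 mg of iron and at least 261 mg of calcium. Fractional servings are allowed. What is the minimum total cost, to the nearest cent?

chickpeas only: max(8.7/2.7, 261/80) = 3.263 servings → $3.10.
carrots only: max(8.7/0.5, 261/48) = 17.4 servings → $5.22.
whole-barley bread only: max(8.7/1.5, 261/55) = 5.8 servings → $2.32.
broccoli only: max(8.7/0.8, 261/77) = 10.88 servings → $7.61.
chickpeas + carrots with both tight: 3.204 servings and 0.0971 servings → $3.07.
chickpeas + whole-barley bread with both tight: 3.053 servings and 0.3053 servings → $3.02.
chickpeas + broccoli with both tight: 3.204 servings and 0.06046 servings → $3.09.
carrots + whole-barley bread: intersection lies outside the first quadrant.
carrots + broccoli: the both-tight solution has a negative serving — not a feasible corner.
whole-barley bread + broccoli: intersection lies outside the first quadrant.
Cheapest feasible corner: $2.32.

$2.32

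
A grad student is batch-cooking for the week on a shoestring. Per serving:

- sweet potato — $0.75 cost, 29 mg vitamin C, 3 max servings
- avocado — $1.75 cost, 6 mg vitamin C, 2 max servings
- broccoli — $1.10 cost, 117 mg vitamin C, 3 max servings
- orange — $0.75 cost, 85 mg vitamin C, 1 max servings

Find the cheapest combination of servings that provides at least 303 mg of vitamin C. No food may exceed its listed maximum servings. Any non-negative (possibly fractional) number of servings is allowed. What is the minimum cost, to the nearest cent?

$2.80

Cost per mg of vitamin C: orange $0.0088, broccoli $0.0094, sweet potato $0.0259, avocado $0.2917.
Take 1 serving of orange: +85.0 mg vitamin C for $0.75 (total $0.75, still need 218.0 mg).
Take 1.863 servings of broccoli: +218.0 mg vitamin C for $2.05 (total $2.80, still need 0.0 mg).
Filling from the cheapest source first is optimal under one linear minimum: $2.80.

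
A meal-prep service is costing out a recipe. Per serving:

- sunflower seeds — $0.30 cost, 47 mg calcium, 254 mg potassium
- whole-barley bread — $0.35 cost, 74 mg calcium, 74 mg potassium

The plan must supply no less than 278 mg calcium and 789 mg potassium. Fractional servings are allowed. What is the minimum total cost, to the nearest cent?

$1.51

At the optimum either one food covers both requirements or two foods hit both targets exactly; no other combination can be cheaper.
sunflower seeds only: max(278/47, 789/254) = 5.915 servings → $1.77.
whole-barley bread only: max(278/74, 789/74) = 10.66 servings → $3.73.
sunflower seeds + whole-barley bread with both tight: 2.469 servings and 2.189 servings → $1.51.
So the least-cost plan costs $1.51.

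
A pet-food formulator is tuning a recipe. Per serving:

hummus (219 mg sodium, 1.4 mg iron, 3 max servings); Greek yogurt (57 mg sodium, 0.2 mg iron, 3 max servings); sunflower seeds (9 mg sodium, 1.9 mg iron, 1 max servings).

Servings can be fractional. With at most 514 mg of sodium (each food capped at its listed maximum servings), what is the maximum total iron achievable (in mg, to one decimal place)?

5.1 mg

Iron per mg sodium: sunflower seeds 0.2111, hummus 0.006393, Greek yogurt 0.003509.
Take 1 serving of sunflower seeds: uses 9 mg sodium, +1.9 mg iron (running total 1.9 mg).
Take 2.306 servings of hummus: uses 505 mg sodium, +3.2 mg iron (running total 5.1 mg).
Filling greedily by iron-per-mg sodium is optimal for one linear limit, giving 5.1 mg.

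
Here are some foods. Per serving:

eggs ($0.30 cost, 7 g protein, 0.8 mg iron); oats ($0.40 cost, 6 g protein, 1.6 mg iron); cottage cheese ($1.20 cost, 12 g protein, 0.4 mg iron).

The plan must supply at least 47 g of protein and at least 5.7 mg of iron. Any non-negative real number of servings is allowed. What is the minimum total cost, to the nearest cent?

$2.07

This is a tiny linear program; its minimum lies at a vertex of the feasible set. List the vertices and price them.
eggs only: max(47/7, 5.7/0.8) = 7.125 servings → $2.14.
oats only: max(47/6, 5.7/1.6) = 7.833 servings → $3.13.
cottage cheese only: max(47/12, 5.7/0.4) = 14.25 servings → $17.10.
eggs + oats with both tight: 6.406 servings and 0.3594 servings → $2.07.
eggs + cottage cheese with both targets exact would need a negative amount; discard.
oats + cottage cheese with both tight: 2.952 servings and 2.44 servings → $4.11.
Cheapest feasible corner: $2.07.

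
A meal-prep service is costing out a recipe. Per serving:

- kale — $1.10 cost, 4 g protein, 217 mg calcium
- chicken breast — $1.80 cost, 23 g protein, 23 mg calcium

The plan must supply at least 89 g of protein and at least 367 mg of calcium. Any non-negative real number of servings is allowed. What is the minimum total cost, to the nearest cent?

$7.99

For a min-cost LP with two ≥-constraints, a basic feasible solution has at most two positive variables.
kale only: max(89/4, 367/217) = 22.25 servings → $24.48.
chicken breast only: max(89/23, 367/23) = 15.96 servings → $28.72.
kale + chicken breast with both tight: 1.305 servings and 3.643 servings → $7.99.
So the least-cost plan costs $7.99.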